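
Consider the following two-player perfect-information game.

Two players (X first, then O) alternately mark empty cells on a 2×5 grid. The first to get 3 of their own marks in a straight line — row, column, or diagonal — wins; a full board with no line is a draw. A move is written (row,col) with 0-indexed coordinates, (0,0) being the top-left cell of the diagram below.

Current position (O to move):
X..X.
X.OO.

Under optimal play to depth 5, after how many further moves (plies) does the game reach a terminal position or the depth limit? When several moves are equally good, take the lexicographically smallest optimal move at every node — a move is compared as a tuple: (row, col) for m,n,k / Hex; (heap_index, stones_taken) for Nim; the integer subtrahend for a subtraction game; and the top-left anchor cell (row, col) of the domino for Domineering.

ply 1, O at X..X./X.OO. | (0,1)=+1→XO.X./X.OO.*; (0,2)=+1→X.OX./X.OO.; (0,4)=+1→X..XO/X.OO.; (1,1)=+1→X..X./XOOO.; (1,4)=+1→X..X./X.OOO
ply 2, X at XO.X./X.OO. | (0,2)=-1→XOXX./X.OO.*; (0,4)=-1→XO.XX/X.OO.; (1,1)=-1→XO.X./XXOO.; (1,4)=-1→XO.X./X.OOX
ply 3, O at XOXX./X.OO. | (0,4)=+1→XOXXO/X.OO.*; (1,1)=+1→XOXX./XOOO.; (1,4)=+1→XOXX./X.OOO
ply 4, X at XOXXO/X.OO. | (1,1)=-1→XOXXO/XXOO.*; (1,4)=-1→XOXXO/X.OOX
ply 5, O at XOXXO/XXOO. | (1,4)=+1→XOXXO/XXOOO*
ply 6: XOXXO/XXOOO is terminal -1 (X); from X..X./X.OO. depth 5

PV length from [X..X./X.OO.]: 5 plies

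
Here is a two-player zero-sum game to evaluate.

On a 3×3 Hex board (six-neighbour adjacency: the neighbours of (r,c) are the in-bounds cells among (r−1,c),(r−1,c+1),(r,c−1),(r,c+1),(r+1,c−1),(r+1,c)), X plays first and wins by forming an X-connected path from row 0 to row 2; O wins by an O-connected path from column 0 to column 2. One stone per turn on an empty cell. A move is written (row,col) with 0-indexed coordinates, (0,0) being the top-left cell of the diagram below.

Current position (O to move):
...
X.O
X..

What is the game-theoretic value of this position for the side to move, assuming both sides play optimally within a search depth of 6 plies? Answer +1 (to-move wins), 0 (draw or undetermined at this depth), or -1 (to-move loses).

value(.../X.O/X.., O) = -1

p1 O@[.../X.O/X..]: (0,0)[O../X.O/X..]-1* (0,1)[.O./X.O/X..]-1 (0,2)[..O/X.O/X..]-1 (1,1)[.../XOO/X..]-1 (2,1)[.../X.O/XO.]-1 (2,2)[.../X.O/X.O]-1
p2 X@[O../X.O/X..]: (0,1)[OX./X.O/X..]+1* (0,2)[O.X/X.O/X..]+1 (1,1)[O../XXO/X..]+1 (2,1)[O../X.O/XX.]-1 (2,2)[O../X.O/X.X]-1
p3 O@[OX./X.O/X..] terminal -1; root [.../X.O/X..] d6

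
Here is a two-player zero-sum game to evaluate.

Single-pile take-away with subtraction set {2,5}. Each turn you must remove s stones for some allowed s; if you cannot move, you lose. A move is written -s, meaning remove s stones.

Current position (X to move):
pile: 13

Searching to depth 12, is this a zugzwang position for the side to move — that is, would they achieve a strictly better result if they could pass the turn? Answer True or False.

p1 X@[13]: -2[11]+1* -5[8]+1
p2 O@[11]: -2[9]-1* -5[6]-1
p3 X@[9]: -2[7]+1* -5[4]+1
p4 O@[7]: -2[5]-1* -5[2]-1
p5 X@[5]: -2[3]-1 -5[0]+1*
p6 O@[0] terminal -1; root [13] d12
suppose X passes — search the same position with O to move:
pass> p1 O@[13]: -2[11]+1* -5[8]+1
pass> p2 X@[11]: -2[9]-1* -5[6]-1
pass> p3 O@[9]: -2[7]+1* -5[4]+1
pass> p4 X@[7]: -2[5]-1* -5[2]-1
pass> p5 O@[5]: -2[3]-1 -5[0]+1*
pass> p6 X@[0] terminal -1; root [13] d12
for X: play +1, pass -1

zugzwang(13, X) = False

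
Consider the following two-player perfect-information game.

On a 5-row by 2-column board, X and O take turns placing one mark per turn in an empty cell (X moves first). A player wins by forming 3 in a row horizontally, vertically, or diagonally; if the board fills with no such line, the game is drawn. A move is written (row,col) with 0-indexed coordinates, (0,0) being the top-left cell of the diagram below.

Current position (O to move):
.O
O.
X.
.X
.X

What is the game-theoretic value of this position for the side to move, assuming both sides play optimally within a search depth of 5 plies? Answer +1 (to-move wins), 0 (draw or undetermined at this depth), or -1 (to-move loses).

value(.O/O./X./.X/.X, O) = 0

[.O/O./X./.X/.X] O move#1: (0,0):-1/OO/O./X./.X/.X, (1,1):-1/.O/OO/X./.X/.X, (2,1):+0/.O/O./XO/.X/.X*, (3,0):-1/.O/O./X./OX/.X, (4,0):-1/.O/O./X./.X/OX
[.O/O./XO/.X/.X] X move#2: (0,0):-1/XO/O./XO/.X/.X, (1,1):+0/.O/OX/XO/.X/.X*, (3,0):-1/.O/O./XO/XX/.X, (4,0):-1/.O/O./XO/.X/XX
[.O/OX/XO/.X/.X] O move#3: (0,0):+0/OO/OX/XO/.X/.X*, (3,0):+0/.O/OX/XO/OX/.X, (4,0):+0/.O/OX/XO/.X/OX
[OO/OX/XO/.X/.X] X move#4: (3,0):+0/OO/OX/XO/XX/.X*, (4,0):+0/OO/OX/XO/.X/XX
[OO/OX/XO/XX/.X] O move#5: (4,0):+0/OO/OX/XO/XX/OX*
[OO/OX/XO/XX/OX] end (terminal +0, X#6); searched .O/O./X./.X/.X to 5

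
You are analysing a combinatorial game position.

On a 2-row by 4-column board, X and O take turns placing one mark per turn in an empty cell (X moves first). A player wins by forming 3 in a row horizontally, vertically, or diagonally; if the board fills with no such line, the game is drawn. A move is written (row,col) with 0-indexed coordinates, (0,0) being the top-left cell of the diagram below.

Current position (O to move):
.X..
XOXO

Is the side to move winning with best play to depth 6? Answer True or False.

ply 1, O at .X../XOXO | (0,0)=+0→OX../XOXO*; (0,2)=+0→.XO./XOXO; (0,3)=+0→.X.O/XOXO
ply 2, X at OX../XOXO | (0,2)=+0→OXX./XOXO*; (0,3)=+0→OX.X/XOXO
ply 3, O at OXX./XOXO | (0,3)=+0→OXXO/XOXO*
ply 4: OXXO/XOXO is terminal +0 (X); from .X../XOXO depth 6

O winning at [.X../XOXO]: False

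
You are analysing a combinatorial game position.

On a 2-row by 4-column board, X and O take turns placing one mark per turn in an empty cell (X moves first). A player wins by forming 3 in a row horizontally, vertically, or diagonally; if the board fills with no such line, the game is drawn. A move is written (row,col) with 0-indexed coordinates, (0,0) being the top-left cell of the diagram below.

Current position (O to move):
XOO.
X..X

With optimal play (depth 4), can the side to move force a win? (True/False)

ply 1, O at XOO./X..X | (0,3)=+1→XOOO/X..X*; (1,1)=+0→XOO./XO.X; (1,2)=+0→XOO./X.OX
ply 2: XOOO/X..X is terminal -1 (X); from XOO./X..X depth 4

O winning at [XOO./X..X]: True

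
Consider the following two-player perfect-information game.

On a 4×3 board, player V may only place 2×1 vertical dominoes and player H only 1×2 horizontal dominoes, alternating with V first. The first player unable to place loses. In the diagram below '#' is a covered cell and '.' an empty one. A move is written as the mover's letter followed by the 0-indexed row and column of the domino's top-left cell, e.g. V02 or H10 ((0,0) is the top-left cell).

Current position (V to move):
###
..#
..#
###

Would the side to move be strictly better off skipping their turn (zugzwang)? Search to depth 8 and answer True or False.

zugzwang(###/..#/..#/###, V) = False

[###/..#/..#/###] V move#1: V10:+1/###/#.#/#.#/###*, V11:+1/###/.##/.##/###
[###/#.#/#.#/###] end (terminal -1, H#2); searched ###/..#/..#/### to 8
suppose V passes — search the same position with H to move:
pass> [###/..#/..#/###] H move#1: H10:+1/###/###/..#/###*, H20:+1/###/..#/###/###
pass> [###/###/..#/###] end (terminal -1, V#2); searched ###/..#/..#/### to 8
for V: play +1, pass -1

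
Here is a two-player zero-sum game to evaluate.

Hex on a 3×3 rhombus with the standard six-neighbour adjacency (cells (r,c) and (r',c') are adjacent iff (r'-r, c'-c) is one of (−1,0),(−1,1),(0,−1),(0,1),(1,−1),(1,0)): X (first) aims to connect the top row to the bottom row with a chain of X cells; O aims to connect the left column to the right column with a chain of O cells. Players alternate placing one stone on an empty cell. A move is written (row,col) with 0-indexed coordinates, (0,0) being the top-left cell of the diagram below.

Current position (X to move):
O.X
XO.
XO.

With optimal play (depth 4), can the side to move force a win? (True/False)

X winning at [O.X/XO./XO.]: True

p1 X@[O.X/XO./XO.]: (0,1)[OXX/XO./XO.]+1* (1,2)[O.X/XOX/XO.]+1 (2,2)[O.X/XO./XOX]+1
p2 O@[OXX/XO./XO.] terminal -1; root [O.X/XO./XO.] d4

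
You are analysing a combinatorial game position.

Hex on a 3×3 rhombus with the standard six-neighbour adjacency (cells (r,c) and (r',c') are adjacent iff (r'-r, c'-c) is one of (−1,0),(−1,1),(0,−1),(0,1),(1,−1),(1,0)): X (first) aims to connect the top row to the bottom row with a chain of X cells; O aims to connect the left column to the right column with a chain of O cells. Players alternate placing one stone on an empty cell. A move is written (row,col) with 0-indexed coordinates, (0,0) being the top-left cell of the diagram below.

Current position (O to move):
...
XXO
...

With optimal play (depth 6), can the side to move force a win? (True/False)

[.../XXO/...] O move#1: (0,0):-1/O../XXO/...*, (0,1):-1/.O./XXO/..., (0,2):-1/..O/XXO/..., (2,0):-1/.../XXO/O.., (2,1):-1/.../XXO/.O., (2,2):-1/.../XXO/..O
[O../XXO/...] X move#2: (0,1):+1/OX./XXO/...*, (0,2):+1/O.X/XXO/..., (2,0):+1/O../XXO/X.., (2,1):+1/O../XXO/.X., (2,2):+1/O../XXO/..X
[OX./XXO/...] O move#3: (0,2):-1/OXO/XXO/...*, (2,0):-1/OX./XXO/O.., (2,1):-1/OX./XXO/.O., (2,2):-1/OX./XXO/..O
[OXO/XXO/...] X move#4: (2,0):+1/OXO/XXO/X..*, (2,1):+1/OXO/XXO/.X., (2,2):+1/OXO/XXO/..X
[OXO/XXO/X..] end (terminal -1, O#5); searched .../XXO/... to 6

O winning at [.../XXO/...]: False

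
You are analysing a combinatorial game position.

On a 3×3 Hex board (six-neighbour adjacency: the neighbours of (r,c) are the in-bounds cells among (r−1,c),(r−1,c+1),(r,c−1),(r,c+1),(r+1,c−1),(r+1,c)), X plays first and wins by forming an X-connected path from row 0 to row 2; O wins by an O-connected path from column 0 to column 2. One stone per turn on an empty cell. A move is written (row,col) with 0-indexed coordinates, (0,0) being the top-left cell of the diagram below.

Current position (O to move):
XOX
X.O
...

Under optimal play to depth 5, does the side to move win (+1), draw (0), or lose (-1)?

ply 1, O at XOX/X.O/... | (1,1)=-1→XOX/XOO/...; (2,0)=+1→XOX/X.O/O..*; (2,1)=-1→XOX/X.O/.O.; (2,2)=-1→XOX/X.O/..O
ply 2, X at XOX/X.O/O.. | (1,1)=-1→XOX/XXO/O..*; (2,1)=-1→XOX/X.O/OX.; (2,2)=-1→XOX/X.O/O.X
ply 3, O at XOX/XXO/O.. | (2,1)=+1→XOX/XXO/OO.*; (2,2)=-1→XOX/XXO/O.O
ply 4: XOX/XXO/OO. is terminal -1 (X); from XOX/X.O/... depth 5

value(XOX/X.O/..., O) = +1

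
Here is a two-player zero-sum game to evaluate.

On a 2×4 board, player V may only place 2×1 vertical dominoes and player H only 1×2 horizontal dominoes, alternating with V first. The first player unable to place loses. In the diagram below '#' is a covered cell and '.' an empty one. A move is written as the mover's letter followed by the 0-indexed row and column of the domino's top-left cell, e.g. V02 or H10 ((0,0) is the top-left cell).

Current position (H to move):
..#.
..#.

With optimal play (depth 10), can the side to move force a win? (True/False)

H winning at [..#./..#.]: True

p1 H@[..#./..#.]: H00[###./..#.]+1* H10[..#./###.]+1
p2 V@[###./..#.]: V03[####/..##]-1*
p3 H@[####/..##]: H10[####/####]+1*
p4 V@[####/####] terminal -1; root [..#./..#.] d10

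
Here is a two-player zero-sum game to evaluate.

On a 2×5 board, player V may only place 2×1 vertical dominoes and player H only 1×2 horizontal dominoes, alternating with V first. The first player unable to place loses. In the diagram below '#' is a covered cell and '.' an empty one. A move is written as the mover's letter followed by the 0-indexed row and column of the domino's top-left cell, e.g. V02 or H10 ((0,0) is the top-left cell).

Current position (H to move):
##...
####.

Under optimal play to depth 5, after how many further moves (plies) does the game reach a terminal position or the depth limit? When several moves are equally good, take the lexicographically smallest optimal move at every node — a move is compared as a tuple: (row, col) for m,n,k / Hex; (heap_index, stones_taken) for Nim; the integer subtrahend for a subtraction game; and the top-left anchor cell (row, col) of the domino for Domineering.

p1 H@[##.../####.]: H02[####./####.]-1 H03[##.##/####.]+1*
p2 V@[##.##/####.] terminal -1; root [##.../####.] d5

PV length from [##.../####.]: 1 ply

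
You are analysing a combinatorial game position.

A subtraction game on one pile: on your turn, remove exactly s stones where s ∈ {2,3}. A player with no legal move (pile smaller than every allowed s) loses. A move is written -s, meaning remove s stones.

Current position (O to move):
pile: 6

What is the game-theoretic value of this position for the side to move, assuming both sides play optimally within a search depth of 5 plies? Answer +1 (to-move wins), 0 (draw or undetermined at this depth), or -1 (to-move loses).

ply 1, O at 6 | -2=-1→4*; -3=-1→3
ply 2, X at 4 | -2=-1→2; -3=+1→1*
ply 3: 1 is terminal -1 (O); from 6 depth 5

value(6, O) = -1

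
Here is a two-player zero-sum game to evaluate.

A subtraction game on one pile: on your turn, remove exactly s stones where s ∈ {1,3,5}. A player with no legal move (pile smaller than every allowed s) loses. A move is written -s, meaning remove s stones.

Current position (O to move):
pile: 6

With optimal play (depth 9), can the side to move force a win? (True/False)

p1 O@[6]: -1[5]-1* -3[3]-1 -5[1]-1
p2 X@[5]: -1[4]+1* -3[2]+1 -5[0]+1
p3 O@[4]: -1[3]-1* -3[1]-1
p4 X@[3]: -1[2]+1* -3[0]+1
p5 O@[2]: -1[1]-1*
p6 X@[1]: -1[0]+1*
p7 O@[0] terminal -1; root [6] d9

O winning at [6]: False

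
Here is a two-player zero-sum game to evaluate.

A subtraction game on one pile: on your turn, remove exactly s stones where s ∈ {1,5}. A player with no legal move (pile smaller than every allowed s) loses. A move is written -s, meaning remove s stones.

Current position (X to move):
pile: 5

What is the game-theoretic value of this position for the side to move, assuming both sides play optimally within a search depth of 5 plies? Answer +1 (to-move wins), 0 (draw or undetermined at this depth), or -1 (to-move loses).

value(5, X) = +1

p1 X@[5]: -1[4]+1* -5[0]+1
p2 O@[4]: -1[3]-1*
p3 X@[3]: -1[2]+1*
p4 O@[2]: -1[1]-1*
p5 X@[1]: -1[0]+1*
p6 O@[0] terminal -1; root [5] d5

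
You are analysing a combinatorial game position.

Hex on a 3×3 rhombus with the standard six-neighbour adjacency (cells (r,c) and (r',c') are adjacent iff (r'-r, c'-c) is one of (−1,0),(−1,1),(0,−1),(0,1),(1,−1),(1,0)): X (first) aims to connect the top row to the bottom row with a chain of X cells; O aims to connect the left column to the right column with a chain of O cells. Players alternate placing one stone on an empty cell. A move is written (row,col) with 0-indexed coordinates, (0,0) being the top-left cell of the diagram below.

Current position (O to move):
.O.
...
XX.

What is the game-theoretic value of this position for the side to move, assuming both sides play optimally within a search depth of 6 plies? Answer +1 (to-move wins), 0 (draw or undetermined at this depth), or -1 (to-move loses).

value(.O./.../XX., O) = +1

p1 O@[.O./.../XX.]: (0,0)[OO./.../XX.]-1 (0,2)[.OO/.../XX.]+1* (1,0)[.O./O../XX.]-1 (1,1)[.O./.O./XX.]+1 (1,2)[.O./..O/XX.]+1 (2,2)[.O./.../XXO]-1
p2 X@[.OO/.../XX.]: (0,0)[XOO/.../XX.]-1* (1,0)[.OO/X../XX.]-1 (1,1)[.OO/.X./XX.]-1 (1,2)[.OO/..X/XX.]-1 (2,2)[.OO/.../XXX]-1
p3 O@[XOO/.../XX.]: (1,0)[XOO/O../XX.]+1* (1,1)[XOO/.O./XX.]-1 (1,2)[XOO/..O/XX.]-1 (2,2)[XOO/.../XXO]-1
p4 X@[XOO/O../XX.] terminal -1; root [.O./.../XX.] d6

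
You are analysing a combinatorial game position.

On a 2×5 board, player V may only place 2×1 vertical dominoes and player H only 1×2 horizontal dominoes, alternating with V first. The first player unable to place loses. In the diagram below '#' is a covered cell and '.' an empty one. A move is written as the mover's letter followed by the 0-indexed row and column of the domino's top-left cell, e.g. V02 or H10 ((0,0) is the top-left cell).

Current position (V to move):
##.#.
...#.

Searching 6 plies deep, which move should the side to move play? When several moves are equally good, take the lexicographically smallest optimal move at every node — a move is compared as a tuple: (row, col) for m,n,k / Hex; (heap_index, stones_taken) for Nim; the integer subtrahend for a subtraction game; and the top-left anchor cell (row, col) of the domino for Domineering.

[##.#./...#.] V move#1: V02:+1/####./..##.*, V04:-1/##.##/...##
[####./..##.] H move#2: H10:-1/####./####.*
[####./####.] V move#3: V04:+1/#####/#####*
[#####/#####] end (terminal -1, H#4); searched ##.#./...#. to 6

V's best at [##.#./...#.]: V02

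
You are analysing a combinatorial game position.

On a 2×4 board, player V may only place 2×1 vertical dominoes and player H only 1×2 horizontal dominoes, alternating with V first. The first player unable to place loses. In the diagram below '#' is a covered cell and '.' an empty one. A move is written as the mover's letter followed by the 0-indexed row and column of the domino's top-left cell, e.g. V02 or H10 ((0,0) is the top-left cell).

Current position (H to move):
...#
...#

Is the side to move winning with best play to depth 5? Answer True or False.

H winning at [...#/...#]: True

[...#/...#] H move#1: H00:+1/##.#/...#*, H01:+1/.###/...#, H10:+1/...#/##.#, H11:+1/...#/.###
[##.#/...#] V move#2: V02:-1/####/..##*
[####/..##] H move#3: H10:+1/####/####*
[####/####] end (terminal -1, V#4); searched ...#/...# to 5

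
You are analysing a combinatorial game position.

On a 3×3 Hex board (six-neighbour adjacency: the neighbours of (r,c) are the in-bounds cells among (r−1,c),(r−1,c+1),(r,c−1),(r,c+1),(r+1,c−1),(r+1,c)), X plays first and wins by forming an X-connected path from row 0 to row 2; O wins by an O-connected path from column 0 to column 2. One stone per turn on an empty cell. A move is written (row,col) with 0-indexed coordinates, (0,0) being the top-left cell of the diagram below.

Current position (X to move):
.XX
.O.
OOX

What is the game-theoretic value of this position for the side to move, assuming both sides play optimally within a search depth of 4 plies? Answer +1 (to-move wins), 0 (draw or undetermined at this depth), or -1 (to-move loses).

value(.XX/.O./OOX, X) = +1

ply 1, X at .XX/.O./OOX | (0,0)=-1→XXX/.O./OOX; (1,0)=-1→.XX/XO./OOX; (1,2)=+1→.XX/.OX/OOX*
ply 2: .XX/.OX/OOX is terminal -1 (O); from .XX/.O./OOX depth 4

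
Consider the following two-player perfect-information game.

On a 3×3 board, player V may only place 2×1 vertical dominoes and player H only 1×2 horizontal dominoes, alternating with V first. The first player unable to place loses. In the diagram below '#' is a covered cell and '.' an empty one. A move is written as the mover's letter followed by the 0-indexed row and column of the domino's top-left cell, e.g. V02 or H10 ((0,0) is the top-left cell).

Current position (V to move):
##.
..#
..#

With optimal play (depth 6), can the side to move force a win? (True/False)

V winning at [##./..#/..#]: True

[##./..#/..#] V move#1: V10:+1/##./#.#/#.#*, V11:+1/##./.##/.##
[##./#.#/#.#] end (terminal -1, H#2); searched ##./..#/..# to 6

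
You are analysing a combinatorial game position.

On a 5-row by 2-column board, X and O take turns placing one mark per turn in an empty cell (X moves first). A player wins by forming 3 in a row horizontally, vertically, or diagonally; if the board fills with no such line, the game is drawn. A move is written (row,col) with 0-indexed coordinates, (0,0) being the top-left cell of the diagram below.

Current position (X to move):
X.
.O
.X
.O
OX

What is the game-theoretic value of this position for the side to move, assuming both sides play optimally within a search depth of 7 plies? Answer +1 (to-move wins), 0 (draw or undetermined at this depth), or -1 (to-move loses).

value(X./.O/.X/.O/OX, X) = 0

ply 1, X at X./.O/.X/.O/OX | (0,1)=+0→XX/.O/.X/.O/OX*; (1,0)=+0→X./XO/.X/.O/OX; (2,0)=+0→X./.O/XX/.O/OX; (3,0)=+0→X./.O/.X/XO/OX
ply 2, O at XX/.O/.X/.O/OX | (1,0)=+0→XX/OO/.X/.O/OX*; (2,0)=+0→XX/.O/OX/.O/OX; (3,0)=+0→XX/.O/.X/OO/OX
ply 3, X at XX/OO/.X/.O/OX | (2,0)=+0→XX/OO/XX/.O/OX*; (3,0)=+0→XX/OO/.X/XO/OX
ply 4, O at XX/OO/XX/.O/OX | (3,0)=+0→XX/OO/XX/OO/OX*
ply 5: XX/OO/XX/OO/OX is terminal +0 (X); from X./.O/.X/.O/OX depth 7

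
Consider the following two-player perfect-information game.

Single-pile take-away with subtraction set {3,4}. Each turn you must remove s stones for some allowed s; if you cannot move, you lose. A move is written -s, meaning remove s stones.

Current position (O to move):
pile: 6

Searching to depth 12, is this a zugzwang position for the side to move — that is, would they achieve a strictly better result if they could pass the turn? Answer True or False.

zugzwang(6, O) = False

ply 1, O at 6 | -3=-1→3; -4=+1→2*
ply 2: 2 is terminal -1 (X); from 6 depth 12
pass branch (X moves first from the same position):
  | ply 1, X at 6 | -3=-1→3; -4=+1→2*
  | ply 2: 2 is terminal -1 (O); from 6 depth 12
O moving scores +1; O passing scores -1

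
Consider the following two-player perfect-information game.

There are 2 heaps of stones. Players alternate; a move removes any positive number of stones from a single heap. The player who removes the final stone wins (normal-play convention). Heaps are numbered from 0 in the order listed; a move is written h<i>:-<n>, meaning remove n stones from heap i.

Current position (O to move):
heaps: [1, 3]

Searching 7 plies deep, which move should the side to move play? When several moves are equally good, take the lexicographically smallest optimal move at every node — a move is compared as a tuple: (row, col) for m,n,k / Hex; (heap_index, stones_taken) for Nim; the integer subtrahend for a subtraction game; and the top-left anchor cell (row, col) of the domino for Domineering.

O's best at [(1,3)]: h1:-2

p1 O@[(1,3)]: h0:-1[(0,3)]-1 h1:-1[(1,2)]-1 h1:-2[(1,1)]+1* h1:-3[(1,0)]-1
p2 X@[(1,1)]: h0:-1[(0,1)]-1* h1:-1[(1,0)]-1
p3 O@[(0,1)]: h1:-1[(0,0)]+1*
p4 X@[(0,0)] terminal -1; root [(1,3)] d7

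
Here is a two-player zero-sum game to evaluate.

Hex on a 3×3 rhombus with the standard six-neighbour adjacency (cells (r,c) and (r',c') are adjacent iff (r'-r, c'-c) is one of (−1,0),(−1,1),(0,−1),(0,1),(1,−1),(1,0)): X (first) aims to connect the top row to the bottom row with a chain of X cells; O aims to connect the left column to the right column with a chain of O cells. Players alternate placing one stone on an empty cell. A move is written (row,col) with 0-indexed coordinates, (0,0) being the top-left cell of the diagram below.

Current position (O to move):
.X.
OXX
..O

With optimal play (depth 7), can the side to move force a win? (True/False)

[.X./OXX/..O] O move#1: (0,0):-1/OX./OXX/..O*, (0,2):-1/.XO/OXX/..O, (2,0):-1/.X./OXX/O.O, (2,1):-1/.X./OXX/.OO
[OX./OXX/..O] X move#2: (0,2):+1/OXX/OXX/..O*, (2,0):+1/OX./OXX/X.O, (2,1):+1/OX./OXX/.XO
[OXX/OXX/..O] O move#3: (2,0):-1/OXX/OXX/O.O*, (2,1):-1/OXX/OXX/.OO
[OXX/OXX/O.O] X move#4: (2,1):+1/OXX/OXX/OXO*
[OXX/OXX/OXO] end (terminal -1, O#5); searched .X./OXX/..O to 7

O winning at [.X./OXX/..O]: False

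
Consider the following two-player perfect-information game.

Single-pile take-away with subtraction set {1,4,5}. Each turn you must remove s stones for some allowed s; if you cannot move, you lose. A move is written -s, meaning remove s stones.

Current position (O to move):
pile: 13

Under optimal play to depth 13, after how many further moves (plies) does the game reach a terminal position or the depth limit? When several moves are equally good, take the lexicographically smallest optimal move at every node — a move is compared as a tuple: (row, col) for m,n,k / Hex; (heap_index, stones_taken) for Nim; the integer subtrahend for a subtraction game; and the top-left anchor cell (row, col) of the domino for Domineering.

ply 1, O at 13 | -1=-1→12; -4=-1→9; -5=+1→8*
ply 2, X at 8 | -1=-1→7*; -4=-1→4; -5=-1→3
ply 3, O at 7 | -1=-1→6; -4=-1→3; -5=+1→2*
ply 4, X at 2 | -1=-1→1*
ply 5, O at 1 | -1=+1→0*
ply 6: 0 is terminal -1 (X); from 13 depth 13

PV length from [13]: 5 plies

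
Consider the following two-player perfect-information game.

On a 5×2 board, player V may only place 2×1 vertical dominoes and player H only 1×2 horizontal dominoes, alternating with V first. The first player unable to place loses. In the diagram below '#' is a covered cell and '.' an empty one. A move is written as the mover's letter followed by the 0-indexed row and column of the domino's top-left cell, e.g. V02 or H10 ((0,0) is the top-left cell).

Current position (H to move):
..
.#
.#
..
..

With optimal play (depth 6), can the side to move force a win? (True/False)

[../.#/.#/../..] H move#1: H00:-1/##/.#/.#/../.., H30:+1/../.#/.#/##/..*, H40:+1/../.#/.#/../##
[../.#/.#/##/..] V move#2: V00:-1/#./##/.#/##/..*, V10:-1/../##/##/##/..
[#./##/.#/##/..] H move#3: H40:+1/#./##/.#/##/##*
[#./##/.#/##/##] end (terminal -1, V#4); searched ../.#/.#/../.. to 6

H winning at [../.#/.#/../..]: True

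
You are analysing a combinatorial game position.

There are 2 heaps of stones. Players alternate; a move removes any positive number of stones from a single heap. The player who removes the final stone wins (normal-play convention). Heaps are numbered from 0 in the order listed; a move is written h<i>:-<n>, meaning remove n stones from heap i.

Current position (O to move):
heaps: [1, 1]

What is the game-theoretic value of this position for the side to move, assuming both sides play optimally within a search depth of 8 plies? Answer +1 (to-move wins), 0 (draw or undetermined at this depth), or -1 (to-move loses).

value((1,1), O) = -1

[(1,1)] O move#1: h0:-1:-1/(0,1)*, h1:-1:-1/(1,0)
[(0,1)] X move#2: h1:-1:+1/(0,0)*
[(0,0)] end (terminal -1, O#3); searched (1,1) to 8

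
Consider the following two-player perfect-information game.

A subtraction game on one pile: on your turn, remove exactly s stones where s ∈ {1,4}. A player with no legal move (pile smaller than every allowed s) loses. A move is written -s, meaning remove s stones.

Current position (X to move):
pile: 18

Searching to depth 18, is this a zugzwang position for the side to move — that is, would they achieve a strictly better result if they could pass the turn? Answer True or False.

zugzwang(18, X) = False

[18] X move#1: -1:+1/17*, -4:-1/14
[17] O move#2: -1:-1/16*, -4:-1/13
[16] X move#3: -1:+1/15*, -4:+1/12
[15] O move#4: -1:-1/14*, -4:-1/11
[14] X move#5: -1:-1/13, -4:+1/10*
[10] O move#6: -1:-1/9*, -4:-1/6
[9] X move#7: -1:-1/8, -4:+1/5*
[5] O move#8: -1:-1/4*, -4:-1/1
[4] X move#9: -1:-1/3, -4:+1/0*
[0] end (terminal -1, O#10); searched 18 to 18
if X skipped the turn, O would face:
~ [18] O move#1: -1:+1/17*, -4:-1/14
~ [17] X move#2: -1:-1/16*, -4:-1/13
~ [16] O move#3: -1:+1/15*, -4:+1/12
~ [15] X move#4: -1:-1/14*, -4:-1/11
~ [14] O move#5: -1:-1/13, -4:+1/10*
~ [10] X move#6: -1:-1/9*, -4:-1/6
~ [9] O move#7: -1:-1/8, -4:+1/5*
~ [5] X move#8: -1:-1/4*, -4:-1/1
~ [4] O move#9: -1:-1/3, -4:+1/0*
~ [0] end (terminal -1, X#10); searched 18 to 18
compare (X): move=+1 vs pass=-1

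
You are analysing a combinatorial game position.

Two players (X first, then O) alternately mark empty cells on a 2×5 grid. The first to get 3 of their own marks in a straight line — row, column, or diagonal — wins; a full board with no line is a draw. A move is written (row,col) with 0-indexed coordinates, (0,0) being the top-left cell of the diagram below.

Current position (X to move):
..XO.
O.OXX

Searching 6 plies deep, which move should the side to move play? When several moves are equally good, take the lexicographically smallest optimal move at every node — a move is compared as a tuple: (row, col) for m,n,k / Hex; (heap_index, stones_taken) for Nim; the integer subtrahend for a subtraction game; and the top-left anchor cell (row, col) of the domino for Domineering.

X's best at [..XO./O.OXX]: (1,1)

ply 1, X at ..XO./O.OXX | (0,0)=-1→X.XO./O.OXX; (0,1)=-1→.XXO./O.OXX; (0,4)=-1→..XOX/O.OXX; (1,1)=+0→..XO./OXOXX*
ply 2, O at ..XO./OXOXX | (0,0)=+0→O.XO./OXOXX*; (0,1)=+0→.OXO./OXOXX; (0,4)=+0→..XOO/OXOXX
ply 3, X at O.XO./OXOXX | (0,1)=+0→OXXO./OXOXX*; (0,4)=+0→O.XOX/OXOXX
ply 4, O at OXXO./OXOXX | (0,4)=+0→OXXOO/OXOXX*
ply 5: OXXOO/OXOXX is terminal +0 (X); from ..XO./O.OXX depth 6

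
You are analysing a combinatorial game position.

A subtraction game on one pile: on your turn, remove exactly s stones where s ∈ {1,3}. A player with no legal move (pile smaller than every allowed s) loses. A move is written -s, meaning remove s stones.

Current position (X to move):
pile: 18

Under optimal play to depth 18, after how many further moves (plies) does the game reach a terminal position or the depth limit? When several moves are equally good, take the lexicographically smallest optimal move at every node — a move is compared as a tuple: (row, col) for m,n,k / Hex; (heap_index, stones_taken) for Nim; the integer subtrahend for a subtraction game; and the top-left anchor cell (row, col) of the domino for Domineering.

PV length from [18]: 18 plies

p1 X@[18]: -1[17]-1* -3[15]-1
p2 O@[17]: -1[16]+1* -3[14]+1
p3 X@[16]: -1[15]-1* -3[13]-1
p4 O@[15]: -1[14]+1* -3[12]+1
p5 X@[14]: -1[13]-1* -3[11]-1
p6 O@[13]: -1[12]+1* -3[10]+1
p7 X@[12]: -1[11]-1* -3[9]-1
p8 O@[11]: -1[10]+1* -3[8]+1
p9 X@[10]: -1[9]-1* -3[7]-1
p10 O@[9]: -1[8]+1* -3[6]+1
p11 X@[8]: -1[7]-1* -3[5]-1
p12 O@[7]: -1[6]+1* -3[4]+1
p13 X@[6]: -1[5]-1* -3[3]-1
p14 O@[5]: -1[4]+1* -3[2]+1
p15 X@[4]: -1[3]-1* -3[1]-1
p16 O@[3]: -1[2]+1* -3[0]+1
p17 X@[2]: -1[1]-1*
p18 O@[1]: -1[0]+1*
p19 X@[0] terminal -1; root [18] d18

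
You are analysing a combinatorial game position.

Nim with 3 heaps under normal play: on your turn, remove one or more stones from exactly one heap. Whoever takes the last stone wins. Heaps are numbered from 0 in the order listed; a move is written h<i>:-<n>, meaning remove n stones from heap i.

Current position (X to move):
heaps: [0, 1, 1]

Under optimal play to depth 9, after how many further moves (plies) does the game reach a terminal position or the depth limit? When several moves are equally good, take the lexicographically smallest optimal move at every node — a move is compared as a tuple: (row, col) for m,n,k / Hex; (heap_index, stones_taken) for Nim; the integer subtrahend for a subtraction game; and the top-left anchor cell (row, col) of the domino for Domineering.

PV length from [(0,1,1)]: 2 plies

p1 X@[(0,1,1)]: h1:-1[(0,0,1)]-1* h2:-1[(0,1,0)]-1
p2 O@[(0,0,1)]: h2:-1[(0,0,0)]+1*
p3 X@[(0,0,0)] terminal -1; root [(0,1,1)] d9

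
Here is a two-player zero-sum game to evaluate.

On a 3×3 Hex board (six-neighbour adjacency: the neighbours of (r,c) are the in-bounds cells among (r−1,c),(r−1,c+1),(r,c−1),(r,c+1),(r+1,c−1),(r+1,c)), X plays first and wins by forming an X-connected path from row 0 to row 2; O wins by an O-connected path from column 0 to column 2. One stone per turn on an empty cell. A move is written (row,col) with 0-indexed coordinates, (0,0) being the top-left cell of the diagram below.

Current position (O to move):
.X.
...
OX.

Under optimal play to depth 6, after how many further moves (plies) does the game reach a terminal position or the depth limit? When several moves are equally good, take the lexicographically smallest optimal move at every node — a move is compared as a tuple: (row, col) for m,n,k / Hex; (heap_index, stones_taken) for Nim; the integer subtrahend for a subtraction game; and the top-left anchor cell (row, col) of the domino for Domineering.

PV length from [.X./.../OX.]: 3 plies

ply 1, O at .X./.../OX. | (0,0)=-1→OX./.../OX.; (0,2)=-1→.XO/.../OX.; (1,0)=-1→.X./O../OX.; (1,1)=+1→.X./.O./OX.*; (1,2)=-1→.X./..O/OX.; (2,2)=-1→.X./.../OXO
ply 2, X at .X./.O./OX. | (0,0)=-1→XX./.O./OX.*; (0,2)=-1→.XX/.O./OX.; (1,0)=-1→.X./XO./OX.; (1,2)=-1→.X./.OX/OX.; (2,2)=-1→.X./.O./OXX
ply 3, O at XX./.O./OX. | (0,2)=+1→XXO/.O./OX.*; (1,0)=+1→XX./OO./OX.; (1,2)=+1→XX./.OO/OX.; (2,2)=+1→XX./.O./OXO
ply 4: XXO/.O./OX. is terminal -1 (X); from .X./.../OX. depth 6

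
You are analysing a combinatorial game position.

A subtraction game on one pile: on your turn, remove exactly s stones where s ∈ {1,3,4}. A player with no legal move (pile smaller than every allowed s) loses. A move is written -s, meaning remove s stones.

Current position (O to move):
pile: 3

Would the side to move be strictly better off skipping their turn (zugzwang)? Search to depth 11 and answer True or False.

ply 1, O at 3 | -1=+1→2*; -3=+1→0
ply 2, X at 2 | -1=-1→1*
ply 3, O at 1 | -1=+1→0*
ply 4: 0 is terminal -1 (X); from 3 depth 11
pass branch (X moves first from the same position):
  | ply 1, X at 3 | -1=+1→2*; -3=+1→0
  | ply 2, O at 2 | -1=-1→1*
  | ply 3, X at 1 | -1=+1→0*
  | ply 4: 0 is terminal -1 (O); from 3 depth 11
O moving scores +1; O passing scores -1

zugzwang(3, O) = False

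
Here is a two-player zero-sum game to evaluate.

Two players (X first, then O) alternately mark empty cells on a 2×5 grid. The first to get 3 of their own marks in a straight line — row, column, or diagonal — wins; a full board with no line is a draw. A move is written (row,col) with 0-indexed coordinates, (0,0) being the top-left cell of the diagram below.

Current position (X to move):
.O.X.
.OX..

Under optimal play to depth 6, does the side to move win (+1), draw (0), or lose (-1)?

p1 X@[.O.X./.OX..]: (0,0)[XO.X./.OX..]+0* (0,2)[.OXX./.OX..]+0 (0,4)[.O.XX/.OX..]+0 (1,0)[.O.X./XOX..]+0 (1,3)[.O.X./.OXX.]+0 (1,4)[.O.X./.OX.X]+0
p2 O@[XO.X./.OX..]: (0,2)[XOOX./.OX..]+0* (0,4)[XO.XO/.OX..]+0 (1,0)[XO.X./OOX..]+0 (1,3)[XO.X./.OXO.]+0 (1,4)[XO.X./.OX.O]+0
p3 X@[XOOX./.OX..]: (0,4)[XOOXX/.OX..]+0* (1,0)[XOOX./XOX..]+0 (1,3)[XOOX./.OXX.]+0 (1,4)[XOOX./.OX.X]+0
p4 O@[XOOXX/.OX..]: (1,0)[XOOXX/OOX..]+0* (1,3)[XOOXX/.OXO.]+0 (1,4)[XOOXX/.OX.O]+0
p5 X@[XOOXX/OOX..]: (1,3)[XOOXX/OOXX.]+0* (1,4)[XOOXX/OOX.X]+0
p6 O@[XOOXX/OOXX.]: (1,4)[XOOXX/OOXXO]+0*
p7 X@[XOOXX/OOXXO] terminal +0; root [.O.X./.OX..] d6

value(.O.X./.OX.., X) = 0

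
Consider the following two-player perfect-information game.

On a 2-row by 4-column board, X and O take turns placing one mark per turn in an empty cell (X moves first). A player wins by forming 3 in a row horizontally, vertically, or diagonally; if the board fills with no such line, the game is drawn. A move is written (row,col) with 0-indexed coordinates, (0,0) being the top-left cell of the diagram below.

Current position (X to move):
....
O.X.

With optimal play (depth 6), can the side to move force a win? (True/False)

X winning at [..../O.X.]: False

ply 1, X at ..../O.X. | (0,0)=+0→X.../O.X.*; (0,1)=+0→.X../O.X.; (0,2)=+0→..X./O.X.; (0,3)=+0→...X/O.X.; (1,1)=+0→..../OXX.; (1,3)=+0→..../O.XX
ply 2, O at X.../O.X. | (0,1)=+0→XO../O.X.*; (0,2)=+0→X.O./O.X.; (0,3)=+0→X..O/O.X.; (1,1)=+0→X.../OOX.; (1,3)=+0→X.../O.XO
ply 3, X at XO../O.X. | (0,2)=+0→XOX./O.X.*; (0,3)=+0→XO.X/O.X.; (1,1)=+0→XO../OXX.; (1,3)=+0→XO../O.XX
ply 4, O at XOX./O.X. | (0,3)=+0→XOXO/O.X.*; (1,1)=+0→XOX./OOX.; (1,3)=+0→XOX./O.XO
ply 5, X at XOXO/O.X. | (1,1)=+0→XOXO/OXX.*; (1,3)=+0→XOXO/O.XX
ply 6, O at XOXO/OXX. | (1,3)=+0→XOXO/OXXO*
ply 7: XOXO/OXXO is terminal +0 (X); from ..../O.X. depth 6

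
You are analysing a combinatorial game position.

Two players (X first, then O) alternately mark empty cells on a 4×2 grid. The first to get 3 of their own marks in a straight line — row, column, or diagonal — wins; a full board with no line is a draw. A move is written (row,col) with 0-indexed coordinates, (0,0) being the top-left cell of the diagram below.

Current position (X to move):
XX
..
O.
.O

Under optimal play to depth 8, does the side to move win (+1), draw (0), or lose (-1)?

value(XX/../O./.O, X) = 0

[XX/../O./.O] X move#1: (1,0):+0/XX/X./O./.O*, (1,1):+0/XX/.X/O./.O, (2,1):+0/XX/../OX/.O, (3,0):+0/XX/../O./XO
[XX/X./O./.O] O move#2: (1,1):+0/XX/XO/O./.O*, (2,1):+0/XX/X./OO/.O, (3,0):+0/XX/X./O./OO
[XX/XO/O./.O] X move#3: (2,1):+0/XX/XO/OX/.O*, (3,0):-1/XX/XO/O./XO
[XX/XO/OX/.O] O move#4: (3,0):+0/XX/XO/OX/OO*
[XX/XO/OX/OO] end (terminal +0, X#5); searched XX/../O./.O to 8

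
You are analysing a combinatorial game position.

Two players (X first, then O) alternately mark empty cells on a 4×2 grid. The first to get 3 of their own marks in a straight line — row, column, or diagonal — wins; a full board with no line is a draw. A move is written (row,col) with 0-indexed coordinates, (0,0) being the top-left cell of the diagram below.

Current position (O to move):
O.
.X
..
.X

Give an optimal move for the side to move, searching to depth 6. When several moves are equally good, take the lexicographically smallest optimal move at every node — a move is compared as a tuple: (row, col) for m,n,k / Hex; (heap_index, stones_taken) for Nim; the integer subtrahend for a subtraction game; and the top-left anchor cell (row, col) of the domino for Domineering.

O's best at [O./.X/../.X]: (2,1)

ply 1, O at O./.X/../.X | (0,1)=-1→OO/.X/../.X; (1,0)=-1→O./OX/../.X; (2,0)=-1→O./.X/O./.X; (2,1)=+0→O./.X/.O/.X*; (3,0)=-1→O./.X/../OX
ply 2, X at O./.X/.O/.X | (0,1)=+0→OX/.X/.O/.X*; (1,0)=+0→O./XX/.O/.X; (2,0)=+0→O./.X/XO/.X; (3,0)=+0→O./.X/.O/XX
ply 3, O at OX/.X/.O/.X | (1,0)=+0→OX/OX/.O/.X*; (2,0)=+0→OX/.X/OO/.X; (3,0)=+0→OX/.X/.O/OX
ply 4, X at OX/OX/.O/.X | (2,0)=+0→OX/OX/XO/.X*; (3,0)=-1→OX/OX/.O/XX
ply 5, O at OX/OX/XO/.X | (3,0)=+0→OX/OX/XO/OX*
ply 6: OX/OX/XO/OX is terminal +0 (X); from O./.X/../.X depth 6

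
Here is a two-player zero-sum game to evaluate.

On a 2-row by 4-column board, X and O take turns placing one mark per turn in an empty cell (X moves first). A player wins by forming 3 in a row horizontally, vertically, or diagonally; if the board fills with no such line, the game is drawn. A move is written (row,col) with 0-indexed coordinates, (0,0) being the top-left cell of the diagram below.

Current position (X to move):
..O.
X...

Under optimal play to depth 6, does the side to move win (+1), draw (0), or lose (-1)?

value(..O./X..., X) = 0

[..O./X...] X move#1: (0,0):+0/X.O./X...*, (0,1):+0/.XO./X..., (0,3):+0/..OX/X..., (1,1):+0/..O./XX.., (1,2):+0/..O./X.X., (1,3):-1/..O./X..X
[X.O./X...] O move#2: (0,1):+0/XOO./X...*, (0,3):+0/X.OO/X..., (1,1):+0/X.O./XO.., (1,2):+0/X.O./X.O., (1,3):+0/X.O./X..O
[XOO./X...] X move#3: (0,3):+0/XOOX/X...*, (1,1):-1/XOO./XX.., (1,2):-1/XOO./X.X., (1,3):-1/XOO./X..X
[XOOX/X...] O move#4: (1,1):+0/XOOX/XO..*, (1,2):+0/XOOX/X.O., (1,3):+0/XOOX/X..O
[XOOX/XO..] X move#5: (1,2):+0/XOOX/XOX.*, (1,3):+0/XOOX/XO.X
[XOOX/XOX.] O move#6: (1,3):+0/XOOX/XOXO*
[XOOX/XOXO] end (terminal +0, X#7); searched ..O./X... to 6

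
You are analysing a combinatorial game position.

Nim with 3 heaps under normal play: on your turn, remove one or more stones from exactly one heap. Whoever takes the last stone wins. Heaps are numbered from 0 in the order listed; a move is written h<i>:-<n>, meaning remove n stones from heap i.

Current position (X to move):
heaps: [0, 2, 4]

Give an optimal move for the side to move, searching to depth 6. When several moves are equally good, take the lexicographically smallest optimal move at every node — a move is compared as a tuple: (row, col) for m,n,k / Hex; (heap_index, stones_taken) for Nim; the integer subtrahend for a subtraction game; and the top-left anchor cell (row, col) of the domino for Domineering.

X's best at [(0,2,4)]: h2:-2

p1 X@[(0,2,4)]: h1:-1[(0,1,4)]-1 h1:-2[(0,0,4)]-1 h2:-1[(0,2,3)]-1 h2:-2[(0,2,2)]+1* h2:-3[(0,2,1)]-1 h2:-4[(0,2,0)]-1
p2 O@[(0,2,2)]: h1:-1[(0,1,2)]-1* h1:-2[(0,0,2)]-1 h2:-1[(0,2,1)]-1 h2:-2[(0,2,0)]-1
p3 X@[(0,1,2)]: h1:-1[(0,0,2)]-1 h2:-1[(0,1,1)]+1* h2:-2[(0,1,0)]-1
p4 O@[(0,1,1)]: h1:-1[(0,0,1)]-1* h2:-1[(0,1,0)]-1
p5 X@[(0,0,1)]: h2:-1[(0,0,0)]+1*
p6 O@[(0,0,0)] terminal -1; root [(0,2,4)] d6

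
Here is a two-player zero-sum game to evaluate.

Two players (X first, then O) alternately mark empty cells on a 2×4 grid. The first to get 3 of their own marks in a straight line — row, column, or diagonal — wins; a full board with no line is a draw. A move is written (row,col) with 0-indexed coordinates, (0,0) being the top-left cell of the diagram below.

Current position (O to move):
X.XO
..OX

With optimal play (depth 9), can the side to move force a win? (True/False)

p1 O@[X.XO/..OX]: (0,1)[XOXO/..OX]+0* (1,0)[X.XO/O.OX]-1 (1,1)[X.XO/.OOX]-1
p2 X@[XOXO/..OX]: (1,0)[XOXO/X.OX]+0* (1,1)[XOXO/.XOX]+0
p3 O@[XOXO/X.OX]: (1,1)[XOXO/XOOX]+0*
p4 X@[XOXO/XOOX] terminal +0; root [X.XO/..OX] d9

O winning at [X.XO/..OX]: False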